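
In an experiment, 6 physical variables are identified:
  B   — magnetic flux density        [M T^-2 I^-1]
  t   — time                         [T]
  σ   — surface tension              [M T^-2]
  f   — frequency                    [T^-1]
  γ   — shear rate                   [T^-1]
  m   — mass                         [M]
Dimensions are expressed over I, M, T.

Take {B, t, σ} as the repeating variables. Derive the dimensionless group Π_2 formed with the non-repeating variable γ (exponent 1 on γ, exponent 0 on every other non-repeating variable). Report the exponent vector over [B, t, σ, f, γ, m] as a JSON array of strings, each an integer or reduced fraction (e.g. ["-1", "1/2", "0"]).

["0", "1", "0", "0", "1", "0"]

Exponent matrix [I,M,T] × [B,t,σ,f,γ,m]:
  I: [-1  0  0  0  0  0]
  M: [ 1  0  1  0  0  1]
  T: [-2  1 -2 -1 -1  0]
Echelon form has 3 nonzero rows (pivots: B,t,σ)
Repeat: B,t,σ; free: f,γ,m
RREF:
  r0: [   1    0    0    0    0    0]
  r1: [   0    1    0   -1   -1    2]
  r2: [   0    0    1    0    0    1]
Fix exponent of γ at 1, f at 0, m at 0; solve each RREF row for its pivot's exponent:
  r0: exp(B) + (0)·1 = 0 ⇒ exp(B) = 0
  r1: exp(t) + (-1)·1 = 0 ⇒ exp(t) = 1
  r2: exp(σ) + (0)·1 = 0 ⇒ exp(σ) = 0
Π_2 = t · γ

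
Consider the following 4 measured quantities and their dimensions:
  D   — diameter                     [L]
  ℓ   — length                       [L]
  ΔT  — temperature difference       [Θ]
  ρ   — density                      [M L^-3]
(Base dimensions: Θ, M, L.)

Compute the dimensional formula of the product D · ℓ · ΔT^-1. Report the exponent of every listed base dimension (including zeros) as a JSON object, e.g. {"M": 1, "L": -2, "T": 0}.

{"Θ": -1, "M": 0, "L": 2}

Write exponents as rows Θ,M,L / cols D,ℓ,ΔT,ρ:
  Θ: [ 0  0  1  0]
  M: [ 0  0  0  1]
  L: [ 1  1  0 -3]
  [Θ]: (1)·0+(1)·0+(-1)·1 = -1
  [M]: (1)·0+(1)·0+(-1)·0 = 0
  [L]: (1)·1+(1)·1+(-1)·0 = 2
⇒ Θ^-1 L^2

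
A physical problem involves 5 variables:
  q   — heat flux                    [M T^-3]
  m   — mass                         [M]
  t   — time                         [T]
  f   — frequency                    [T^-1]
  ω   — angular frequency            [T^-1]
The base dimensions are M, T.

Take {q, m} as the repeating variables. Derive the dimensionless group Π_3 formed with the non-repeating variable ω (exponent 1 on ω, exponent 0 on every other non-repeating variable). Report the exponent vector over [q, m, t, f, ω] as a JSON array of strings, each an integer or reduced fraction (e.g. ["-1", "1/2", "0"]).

Write exponents as rows M,T / cols q,m,t,f,ω:
  M: [ 1  1  0  0  0]
  T: [-3  0  1 -1 -1]
Echelon form has 2 nonzero rows (pivots: q,m)
Repeat: q,m; free: t,f,ω
RREF:
  r0: [   1    0 -1/3  1/3  1/3]
  r1: [   0    1  1/3 -1/3 -1/3]
Fix exponent of ω at 1, t at 0, f at 0; solve each RREF row for its pivot's exponent:
  r0: exp(q) + (1/3)·1 = 0 ⇒ exp(q) = -1/3
  r1: exp(m) + (-1/3)·1 = 0 ⇒ exp(m) = 1/3
Π_3 = q^(-1/3) · m^(1/3) · ω

["-1/3", "1/3", "0", "0", "1"]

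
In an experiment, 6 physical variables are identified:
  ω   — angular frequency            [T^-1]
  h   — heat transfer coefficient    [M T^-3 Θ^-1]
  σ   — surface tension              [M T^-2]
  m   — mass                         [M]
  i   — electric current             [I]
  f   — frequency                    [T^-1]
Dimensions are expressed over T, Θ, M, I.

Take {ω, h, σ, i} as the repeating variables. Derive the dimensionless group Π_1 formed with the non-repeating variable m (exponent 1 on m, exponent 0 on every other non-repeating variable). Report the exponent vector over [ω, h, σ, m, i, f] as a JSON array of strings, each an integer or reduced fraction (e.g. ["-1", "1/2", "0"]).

["2", "0", "-1", "1", "0", "0"]

Write exponents as rows T,Θ,M,I / cols ω,h,σ,m,i,f:
  T: [-1 -3 -2  0  0 -1]
  Θ: [ 0 -1  0  0  0  0]
  M: [ 0  1  1  1  0  0]
  I: [ 0  0  0  0  1  0]
Row reduction gives pivot columns ω,h,σ,i; rank = 4
Repeat: ω,h,σ,i; free: m,f
RREF:
  r0: [   1    0    0   -2    0    1]
  r1: [   0    1    0    0    0    0]
  r2: [   0    0    1    1    0    0]
  r3: [   0    0    0    0    1    0]
Fix exponent of m at 1, f at 0; solve each RREF row for its pivot's exponent:
  r0: exp(ω) + (-2)·1 = 0 ⇒ exp(ω) = 2
  r1: exp(h) + (0)·1 = 0 ⇒ exp(h) = 0
  r2: exp(σ) + (1)·1 = 0 ⇒ exp(σ) = -1
  r3: exp(i) + (0)·1 = 0 ⇒ exp(i) = 0
Π_1 = ω^2 · σ^-1 · m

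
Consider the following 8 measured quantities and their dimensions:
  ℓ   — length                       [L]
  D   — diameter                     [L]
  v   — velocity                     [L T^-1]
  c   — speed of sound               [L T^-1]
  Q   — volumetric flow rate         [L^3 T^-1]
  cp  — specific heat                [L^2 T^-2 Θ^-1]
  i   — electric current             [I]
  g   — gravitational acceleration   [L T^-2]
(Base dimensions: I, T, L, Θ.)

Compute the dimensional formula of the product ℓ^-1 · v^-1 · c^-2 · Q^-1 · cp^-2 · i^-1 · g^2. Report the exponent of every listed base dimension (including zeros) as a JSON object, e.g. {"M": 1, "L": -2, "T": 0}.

{"I": -1, "T": 4, "L": -9, "Θ": 2}

Write exponents as rows I,T,L,Θ / cols ℓ,D,v,c,Q,cp,i,g:
  I: [ 0  0  0  0  0  0  1  0]
  T: [ 0  0 -1 -1 -1 -2  0 -2]
  L: [ 1  1  1  1  3  2  0  1]
  Θ: [ 0  0  0  0  0 -1  0  0]
  [I]: (-1)·0+(-1)·0+(-2)·0+(-1)·0+(-2)·0+(-1)·1+(2)·0 = -1
  [T]: (-1)·0+(-1)·-1+(-2)·-1+(-1)·-1+(-2)·-2+(-1)·0+(2)·-2 = 4
  [L]: (-1)·1+(-1)·1+(-2)·1+(-1)·3+(-2)·2+(-1)·0+(2)·1 = -9
  [Θ]: (-1)·0+(-1)·0+(-2)·0+(-1)·0+(-2)·-1+(-1)·0+(2)·0 = 2
⇒ I^-1 T^4 L^-9 Θ^2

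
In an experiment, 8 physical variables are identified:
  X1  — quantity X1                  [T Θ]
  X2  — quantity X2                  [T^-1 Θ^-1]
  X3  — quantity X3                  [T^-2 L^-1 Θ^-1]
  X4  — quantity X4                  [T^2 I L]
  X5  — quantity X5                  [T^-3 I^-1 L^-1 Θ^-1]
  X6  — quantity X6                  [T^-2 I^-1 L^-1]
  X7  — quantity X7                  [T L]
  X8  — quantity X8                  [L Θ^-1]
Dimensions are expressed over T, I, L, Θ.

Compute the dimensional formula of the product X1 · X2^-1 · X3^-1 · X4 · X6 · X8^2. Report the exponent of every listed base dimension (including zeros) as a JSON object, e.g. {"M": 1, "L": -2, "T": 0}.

Write exponents as rows T,I,L,Θ / cols X1,X2,X3,X4,X5,X6,X7,X8:
  T: [ 1 -1 -2  2 -3 -2  1  0]
  I: [ 0  0  0  1 -1 -1  0  0]
  L: [ 0  0 -1  1 -1 -1  1  1]
  Θ: [ 1 -1 -1  0 -1  0  0 -1]
  [T]: (1)·1+(-1)·-1+(-1)·-2+(1)·2+(1)·-2+(2)·0 = 4
  [I]: (1)·0+(-1)·0+(-1)·0+(1)·1+(1)·-1+(2)·0 = 0
  [L]: (1)·0+(-1)·0+(-1)·-1+(1)·1+(1)·-1+(2)·1 = 3
  [Θ]: (1)·1+(-1)·-1+(-1)·-1+(1)·0+(1)·0+(2)·-1 = 1
⇒ T^4 L^3 Θ

{"T": 4, "I": 0, "L": 3, "Θ": 1}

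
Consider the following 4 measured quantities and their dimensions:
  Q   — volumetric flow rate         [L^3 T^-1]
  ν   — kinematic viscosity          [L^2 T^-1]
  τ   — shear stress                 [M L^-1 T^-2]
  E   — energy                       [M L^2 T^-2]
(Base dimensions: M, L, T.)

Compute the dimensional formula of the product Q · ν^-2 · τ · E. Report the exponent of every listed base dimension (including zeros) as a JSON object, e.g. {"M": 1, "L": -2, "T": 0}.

{"M": 2, "L": 0, "T": -3}

Exponent matrix [M,L,T] × [Q,ν,τ,E]:
  M: [ 0  0  1  1]
  L: [ 3  2 -1  2]
  T: [-1 -1 -2 -2]
  [M]: (1)·0+(-2)·0+(1)·1+(1)·1 = 2
  [L]: (1)·3+(-2)·2+(1)·-1+(1)·2 = 0
  [T]: (1)·-1+(-2)·-1+(1)·-2+(1)·-2 = -3
⇒ M^2 T^-3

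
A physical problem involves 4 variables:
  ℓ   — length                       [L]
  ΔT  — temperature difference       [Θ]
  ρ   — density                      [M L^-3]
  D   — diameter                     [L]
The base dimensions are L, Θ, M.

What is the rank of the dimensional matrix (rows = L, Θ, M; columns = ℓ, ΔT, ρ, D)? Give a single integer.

Write exponents as rows L,Θ,M / cols ℓ,ΔT,ρ,D:
  L: [ 1  0 -3  1]
  Θ: [ 0  1  0  0]
  M: [ 0  0  1  0]
Echelon form has 3 nonzero rows (pivots: ℓ,ΔT,ρ)

3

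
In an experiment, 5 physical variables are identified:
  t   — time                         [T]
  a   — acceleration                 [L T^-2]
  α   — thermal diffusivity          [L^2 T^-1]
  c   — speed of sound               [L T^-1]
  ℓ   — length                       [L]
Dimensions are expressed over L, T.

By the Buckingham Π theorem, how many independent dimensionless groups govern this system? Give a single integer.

Write exponents as rows L,T / cols t,a,α,c,ℓ:
  L: [ 0  1  2  1  1]
  T: [ 1 -2 -1 -1  0]
Row reduction gives pivot columns t,a; rank = 2
Π count = n − r = 5 − 2 = 3

3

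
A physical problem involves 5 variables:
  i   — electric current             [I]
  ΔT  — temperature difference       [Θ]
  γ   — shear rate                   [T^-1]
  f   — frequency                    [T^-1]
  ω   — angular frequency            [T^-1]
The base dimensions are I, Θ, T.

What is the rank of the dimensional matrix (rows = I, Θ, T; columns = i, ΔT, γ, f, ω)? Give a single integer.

3

Exponent matrix [I,Θ,T] × [i,ΔT,γ,f,ω]:
  I: [ 1  0  0  0  0]
  Θ: [ 0  1  0  0  0]
  T: [ 0  0 -1 -1 -1]
RREF → pivots at {i,ΔT,γ} ⇒ r = 3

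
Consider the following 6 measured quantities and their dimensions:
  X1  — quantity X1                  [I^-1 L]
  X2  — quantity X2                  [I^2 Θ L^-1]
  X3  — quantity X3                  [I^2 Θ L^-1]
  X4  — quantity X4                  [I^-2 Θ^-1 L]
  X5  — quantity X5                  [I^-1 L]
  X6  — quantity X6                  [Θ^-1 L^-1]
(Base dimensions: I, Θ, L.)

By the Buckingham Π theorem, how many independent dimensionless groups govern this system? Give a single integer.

4

Write exponents as rows I,Θ,L / cols X1,X2,X3,X4,X5,X6:
  I: [-1  2  2 -2 -1  0]
  Θ: [ 0  1  1 -1  0 -1]
  L: [ 1 -1 -1  1  1 -1]
Row reduction gives pivot columns X1,X2; rank = 2
n=6, r=2 ⇒ 4 dimensionless groups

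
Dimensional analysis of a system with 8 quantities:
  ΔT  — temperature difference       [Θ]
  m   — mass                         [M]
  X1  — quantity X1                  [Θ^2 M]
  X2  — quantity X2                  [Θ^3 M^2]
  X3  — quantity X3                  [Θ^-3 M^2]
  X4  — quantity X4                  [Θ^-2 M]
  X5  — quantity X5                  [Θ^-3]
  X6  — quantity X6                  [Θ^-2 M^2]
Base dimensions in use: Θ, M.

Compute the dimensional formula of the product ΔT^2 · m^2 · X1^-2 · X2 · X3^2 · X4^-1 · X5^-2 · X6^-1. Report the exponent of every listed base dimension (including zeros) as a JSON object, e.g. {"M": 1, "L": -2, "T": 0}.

{"Θ": 5, "M": 3}

Write exponents as rows Θ,M / cols ΔT,m,X1,X2,X3,X4,X5,X6:
  Θ: [ 1  0  2  3 -3 -2 -3 -2]
  M: [ 0  1  1  2  2  1  0  2]
  [Θ]: (2)·1+(2)·0+(-2)·2+(1)·3+(2)·-3+(-1)·-2+(-2)·-3+(-1)·-2 = 5
  [M]: (2)·0+(2)·1+(-2)·1+(1)·2+(2)·2+(-1)·1+(-2)·0+(-1)·2 = 3
⇒ Θ^5 M^3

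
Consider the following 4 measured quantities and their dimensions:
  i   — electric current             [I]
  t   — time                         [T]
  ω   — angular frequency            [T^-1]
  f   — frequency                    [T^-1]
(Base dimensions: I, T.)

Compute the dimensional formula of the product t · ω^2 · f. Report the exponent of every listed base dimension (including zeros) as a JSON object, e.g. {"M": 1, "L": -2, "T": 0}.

{"I": 0, "T": -2}

Dimensional matrix (I×T by i×t×ω×f):
  I: [ 1  0  0  0]
  T: [ 0  1 -1 -1]
  [I]: (1)·0+(2)·0+(1)·0 = 0
  [T]: (1)·1+(2)·-1+(1)·-1 = -2
⇒ T^-2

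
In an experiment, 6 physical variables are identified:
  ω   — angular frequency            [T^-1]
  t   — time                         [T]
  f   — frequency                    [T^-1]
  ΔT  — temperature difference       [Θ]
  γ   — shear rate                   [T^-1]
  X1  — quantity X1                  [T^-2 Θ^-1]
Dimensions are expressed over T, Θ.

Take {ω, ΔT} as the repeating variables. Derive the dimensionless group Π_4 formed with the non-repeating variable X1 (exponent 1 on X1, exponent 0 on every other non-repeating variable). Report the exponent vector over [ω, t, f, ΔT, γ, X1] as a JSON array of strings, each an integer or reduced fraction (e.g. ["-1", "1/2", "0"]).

Dimensional matrix (T×Θ by ω×t×f×ΔT×γ×X1):
  T: [-1  1 -1  0 -1 -2]
  Θ: [ 0  0  0  1  0 -1]
RREF → pivots at {ω,ΔT} ⇒ r = 2
Repeat: ω,ΔT; free: t,f,γ,X1
RREF:
  r0: [   1   -1    1    0    1    2]
  r1: [   0    0    0    1    0   -1]
Fix exponent of X1 at 1, t at 0, f at 0, γ at 0; solve each RREF row for its pivot's exponent:
  r0: exp(ω) + (2)·1 = 0 ⇒ exp(ω) = -2
  r1: exp(ΔT) + (-1)·1 = 0 ⇒ exp(ΔT) = 1
Π_4 = ω^-2 · ΔT · X1

["-2", "0", "0", "1", "0", "1"]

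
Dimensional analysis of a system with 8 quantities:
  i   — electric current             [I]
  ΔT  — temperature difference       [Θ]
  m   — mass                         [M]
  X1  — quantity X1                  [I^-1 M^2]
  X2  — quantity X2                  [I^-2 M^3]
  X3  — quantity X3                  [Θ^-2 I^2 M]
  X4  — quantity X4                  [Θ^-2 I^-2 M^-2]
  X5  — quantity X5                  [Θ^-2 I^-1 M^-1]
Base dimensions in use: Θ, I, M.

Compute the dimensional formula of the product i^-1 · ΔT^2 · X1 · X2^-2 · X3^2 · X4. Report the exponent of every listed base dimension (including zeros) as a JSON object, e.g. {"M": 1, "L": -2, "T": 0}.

{"Θ": -4, "I": 4, "M": -4}

Exponent matrix [Θ,I,M] × [i,ΔT,m,X1,X2,X3,X4,X5]:
  Θ: [ 0  1  0  0  0 -2 -2 -2]
  I: [ 1  0  0 -1 -2  2 -2 -1]
  M: [ 0  0  1  2  3  1 -2 -1]
  [Θ]: (-1)·0+(2)·1+(1)·0+(-2)·0+(2)·-2+(1)·-2 = -4
  [I]: (-1)·1+(2)·0+(1)·-1+(-2)·-2+(2)·2+(1)·-2 = 4
  [M]: (-1)·0+(2)·0+(1)·2+(-2)·3+(2)·1+(1)·-2 = -4
⇒ Θ^-4 I^4 M^-4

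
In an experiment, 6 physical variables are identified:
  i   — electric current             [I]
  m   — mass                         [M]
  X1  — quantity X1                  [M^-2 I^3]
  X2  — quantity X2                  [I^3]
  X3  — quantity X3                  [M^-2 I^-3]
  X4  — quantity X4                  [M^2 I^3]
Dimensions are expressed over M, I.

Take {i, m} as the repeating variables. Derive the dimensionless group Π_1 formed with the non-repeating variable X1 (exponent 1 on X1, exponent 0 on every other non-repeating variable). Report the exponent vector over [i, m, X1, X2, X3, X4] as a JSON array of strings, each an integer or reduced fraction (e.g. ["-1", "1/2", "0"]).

["-3", "2", "1", "0", "0", "0"]

Exponent matrix [M,I] × [i,m,X1,X2,X3,X4]:
  M: [ 0  1 -2  0 -2  2]
  I: [ 1  0  3  3 -3  3]
RREF → pivots at {i,m} ⇒ r = 2
Repeat: i,m; free: X1,X2,X3,X4
RREF:
  r0: [   1    0    3    3   -3    3]
  r1: [   0    1   -2    0   -2    2]
Fix exponent of X1 at 1, X2 at 0, X3 at 0, X4 at 0; solve each RREF row for its pivot's exponent:
  r0: exp(i) + (3)·1 = 0 ⇒ exp(i) = -3
  r1: exp(m) + (-2)·1 = 0 ⇒ exp(m) = 2
Π_1 = i^-3 · m^2 · X1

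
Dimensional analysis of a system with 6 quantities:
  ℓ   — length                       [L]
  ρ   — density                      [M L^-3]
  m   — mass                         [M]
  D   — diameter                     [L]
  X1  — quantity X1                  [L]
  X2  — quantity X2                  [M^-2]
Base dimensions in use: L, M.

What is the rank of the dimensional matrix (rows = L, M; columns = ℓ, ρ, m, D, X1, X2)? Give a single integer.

Write exponents as rows L,M / cols ℓ,ρ,m,D,X1,X2:
  L: [ 1 -3  0  1  1  0]
  M: [ 0  1  1  0  0 -2]
Row reduction gives pivot columns ℓ,ρ; rank = 2

2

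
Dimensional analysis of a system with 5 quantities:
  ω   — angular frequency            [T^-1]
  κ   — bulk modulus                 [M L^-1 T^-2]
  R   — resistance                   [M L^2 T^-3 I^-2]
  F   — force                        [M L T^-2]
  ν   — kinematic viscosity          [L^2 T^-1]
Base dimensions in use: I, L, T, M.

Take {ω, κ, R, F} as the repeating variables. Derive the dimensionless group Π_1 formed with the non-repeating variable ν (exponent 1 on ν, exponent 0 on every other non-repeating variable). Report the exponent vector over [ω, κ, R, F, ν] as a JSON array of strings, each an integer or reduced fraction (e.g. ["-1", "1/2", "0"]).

Dimensional matrix (I×L×T×M by ω×κ×R×F×ν):
  I: [ 0  0 -2  0  0]
  L: [ 0 -1  2  1  2]
  T: [-1 -2 -3 -2 -1]
  M: [ 0  1  1  1  0]
Row reduction gives pivot columns ω,κ,R,F; rank = 4
Pivot set = {ω,κ,R,F}, free = {ν}
RREF:
  r0: [   1    0    0    0    1]
  r1: [   0    1    0    0   -1]
  r2: [   0    0    1    0    0]
  r3: [   0    0    0    1    1]
Fix exponent of ν at 1; solve each RREF row for its pivot's exponent:
  r0: exp(ω) + (1)·1 = 0 ⇒ exp(ω) = -1
  r1: exp(κ) + (-1)·1 = 0 ⇒ exp(κ) = 1
  r2: exp(R) + (0)·1 = 0 ⇒ exp(R) = 0
  r3: exp(F) + (1)·1 = 0 ⇒ exp(F) = -1
Π_1 = ω^-1 · κ · F^-1 · ν

["-1", "1", "0", "-1", "1"]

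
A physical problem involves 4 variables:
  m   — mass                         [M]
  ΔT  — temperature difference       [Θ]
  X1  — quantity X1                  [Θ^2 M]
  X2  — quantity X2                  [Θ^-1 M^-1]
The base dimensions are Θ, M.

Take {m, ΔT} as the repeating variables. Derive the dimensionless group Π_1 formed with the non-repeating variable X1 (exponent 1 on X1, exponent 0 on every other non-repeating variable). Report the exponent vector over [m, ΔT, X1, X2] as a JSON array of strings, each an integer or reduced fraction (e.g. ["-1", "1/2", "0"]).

Exponent matrix [Θ,M] × [m,ΔT,X1,X2]:
  Θ: [ 0  1  2 -1]
  M: [ 1  0  1 -1]
Echelon form has 2 nonzero rows (pivots: m,ΔT)
Pivot set = {m,ΔT}, free = {X1,X2}
RREF:
  r0: [   1    0    1   -1]
  r1: [   0    1    2   -1]
Fix exponent of X1 at 1, X2 at 0; solve each RREF row for its pivot's exponent:
  r0: exp(m) + (1)·1 = 0 ⇒ exp(m) = -1
  r1: exp(ΔT) + (2)·1 = 0 ⇒ exp(ΔT) = -2
Π_1 = m^-1 · ΔT^-2 · X1

["-1", "-2", "1", "0"]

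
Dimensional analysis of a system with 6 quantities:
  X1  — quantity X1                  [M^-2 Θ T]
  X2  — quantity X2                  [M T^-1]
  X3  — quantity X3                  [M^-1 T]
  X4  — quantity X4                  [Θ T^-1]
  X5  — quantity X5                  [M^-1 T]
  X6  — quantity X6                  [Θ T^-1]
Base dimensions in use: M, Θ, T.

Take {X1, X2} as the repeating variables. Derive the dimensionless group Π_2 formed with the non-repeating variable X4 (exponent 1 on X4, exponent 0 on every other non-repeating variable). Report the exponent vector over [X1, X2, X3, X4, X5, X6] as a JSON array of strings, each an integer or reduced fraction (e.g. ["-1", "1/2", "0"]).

Exponent matrix [M,Θ,T] × [X1,X2,X3,X4,X5,X6]:
  M: [-2  1 -1  0 -1  0]
  Θ: [ 1  0  0  1  0  1]
  T: [ 1 -1  1 -1  1 -1]
Row reduction gives pivot columns X1,X2; rank = 2
Repeat: X1,X2; free: X3,X4,X5,X6
RREF:
  r0: [   1    0    0    1    0    1]
  r1: [   0    1   -1    2   -1    2]
  r2: [   0    0    0    0    0    0]
Fix exponent of X4 at 1, X3 at 0, X5 at 0, X6 at 0; solve each RREF row for its pivot's exponent:
  r0: exp(X1) + (1)·1 = 0 ⇒ exp(X1) = -1
  r1: exp(X2) + (2)·1 = 0 ⇒ exp(X2) = -2
Π_2 = X1^-1 · X2^-2 · X4

["-1", "-2", "0", "1", "0", "0"]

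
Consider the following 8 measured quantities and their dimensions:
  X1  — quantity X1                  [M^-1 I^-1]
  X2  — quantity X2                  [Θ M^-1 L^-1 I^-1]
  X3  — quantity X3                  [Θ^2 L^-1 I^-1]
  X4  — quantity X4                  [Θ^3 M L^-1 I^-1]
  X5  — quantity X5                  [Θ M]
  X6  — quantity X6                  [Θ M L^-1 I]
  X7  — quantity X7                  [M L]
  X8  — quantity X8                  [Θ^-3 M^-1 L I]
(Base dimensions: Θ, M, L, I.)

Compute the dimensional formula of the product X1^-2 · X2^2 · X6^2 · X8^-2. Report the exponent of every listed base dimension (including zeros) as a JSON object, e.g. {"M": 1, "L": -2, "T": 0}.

Dimensional matrix (Θ×M×L×I by X1×X2×X3×X4×X5×X6×X7×X8):
  Θ: [ 0  1  2  3  1  1  0 -3]
  M: [-1 -1  0  1  1  1  1 -1]
  L: [ 0 -1 -1 -1  0 -1  1  1]
  I: [-1 -1 -1 -1  0  1  0  1]
  [Θ]: (-2)·0+(2)·1+(2)·1+(-2)·-3 = 10
  [M]: (-2)·-1+(2)·-1+(2)·1+(-2)·-1 = 4
  [L]: (-2)·0+(2)·-1+(2)·-1+(-2)·1 = -6
  [I]: (-2)·-1+(2)·-1+(2)·1+(-2)·1 = 0
⇒ Θ^10 M^4 L^-6

{"Θ": 10, "M": 4, "L": -6, "I": 0}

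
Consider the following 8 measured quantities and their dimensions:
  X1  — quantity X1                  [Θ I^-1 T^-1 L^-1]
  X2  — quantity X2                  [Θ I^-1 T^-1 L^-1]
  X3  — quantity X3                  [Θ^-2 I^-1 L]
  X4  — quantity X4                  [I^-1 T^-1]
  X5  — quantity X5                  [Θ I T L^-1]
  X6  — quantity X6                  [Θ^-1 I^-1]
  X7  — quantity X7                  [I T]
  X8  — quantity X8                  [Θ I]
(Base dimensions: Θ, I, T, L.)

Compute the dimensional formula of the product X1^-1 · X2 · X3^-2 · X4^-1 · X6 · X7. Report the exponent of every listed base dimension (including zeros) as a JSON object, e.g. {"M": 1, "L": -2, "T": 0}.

{"Θ": 3, "I": 3, "T": 2, "L": -2}

Exponent matrix [Θ,I,T,L] × [X1,X2,X3,X4,X5,X6,X7,X8]:
  Θ: [ 1  1 -2  0  1 -1  0  1]
  I: [-1 -1 -1 -1  1 -1  1  1]
  T: [-1 -1  0 -1  1  0  1  0]
  L: [-1 -1  1  0 -1  0  0  0]
  [Θ]: (-1)·1+(1)·1+(-2)·-2+(-1)·0+(1)·-1+(1)·0 = 3
  [I]: (-1)·-1+(1)·-1+(-2)·-1+(-1)·-1+(1)·-1+(1)·1 = 3
  [T]: (-1)·-1+(1)·-1+(-2)·0+(-1)·-1+(1)·0+(1)·1 = 2
  [L]: (-1)·-1+(1)·-1+(-2)·1+(-1)·0+(1)·0+(1)·0 = -2
⇒ Θ^3 I^3 T^2 L^-2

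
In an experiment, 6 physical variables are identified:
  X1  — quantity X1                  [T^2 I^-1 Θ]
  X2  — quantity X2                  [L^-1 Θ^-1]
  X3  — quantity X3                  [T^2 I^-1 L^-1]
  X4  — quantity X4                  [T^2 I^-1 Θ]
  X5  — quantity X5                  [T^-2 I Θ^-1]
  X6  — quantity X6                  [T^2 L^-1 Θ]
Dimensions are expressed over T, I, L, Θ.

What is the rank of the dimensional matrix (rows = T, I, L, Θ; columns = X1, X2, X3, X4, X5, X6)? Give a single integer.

3

Write exponents as rows T,I,L,Θ / cols X1,X2,X3,X4,X5,X6:
  T: [ 2  0  2  2 -2  2]
  I: [-1  0 -1 -1  1  0]
  L: [ 0 -1 -1  0  0 -1]
  Θ: [ 1 -1  0  1 -1  1]
RREF → pivots at {X1,X2,X6} ⇒ r = 3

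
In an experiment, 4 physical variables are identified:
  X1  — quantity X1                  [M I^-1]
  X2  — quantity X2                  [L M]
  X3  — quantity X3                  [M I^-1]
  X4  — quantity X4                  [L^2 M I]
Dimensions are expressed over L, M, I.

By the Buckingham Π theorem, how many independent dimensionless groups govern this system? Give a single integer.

Write exponents as rows L,M,I / cols X1,X2,X3,X4:
  L: [ 0  1  0  2]
  M: [ 1  1  1  1]
  I: [-1  0 -1  1]
Echelon form has 2 nonzero rows (pivots: X1,X2)
Π count = n − r = 4 − 2 = 2

2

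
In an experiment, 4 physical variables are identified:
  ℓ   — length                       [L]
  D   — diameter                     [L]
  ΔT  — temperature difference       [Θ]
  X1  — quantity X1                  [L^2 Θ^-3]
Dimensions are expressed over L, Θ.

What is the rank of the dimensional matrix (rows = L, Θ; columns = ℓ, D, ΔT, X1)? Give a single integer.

2

Dimensional matrix (L×Θ by ℓ×D×ΔT×X1):
  L: [ 1  1  0  2]
  Θ: [ 0  0  1 -3]
Echelon form has 2 nonzero rows (pivots: ℓ,ΔT)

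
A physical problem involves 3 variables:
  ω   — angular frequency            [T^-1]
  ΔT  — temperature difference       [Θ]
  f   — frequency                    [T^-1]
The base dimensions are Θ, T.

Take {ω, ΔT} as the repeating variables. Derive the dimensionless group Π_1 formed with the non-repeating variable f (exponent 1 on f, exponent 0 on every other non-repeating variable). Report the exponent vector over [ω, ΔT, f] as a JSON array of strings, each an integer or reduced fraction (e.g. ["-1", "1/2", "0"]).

Exponent matrix [Θ,T] × [ω,ΔT,f]:
  Θ: [ 0  1  0]
  T: [-1  0 -1]
Row reduction gives pivot columns ω,ΔT; rank = 2
Repeat: ω,ΔT; free: f
RREF:
  r0: [   1    0    1]
  r1: [   0    1    0]
Fix exponent of f at 1; solve each RREF row for its pivot's exponent:
  r0: exp(ω) + (1)·1 = 0 ⇒ exp(ω) = -1
  r1: exp(ΔT) + (0)·1 = 0 ⇒ exp(ΔT) = 0
Π_1 = ω^-1 · f

["-1", "0", "1"]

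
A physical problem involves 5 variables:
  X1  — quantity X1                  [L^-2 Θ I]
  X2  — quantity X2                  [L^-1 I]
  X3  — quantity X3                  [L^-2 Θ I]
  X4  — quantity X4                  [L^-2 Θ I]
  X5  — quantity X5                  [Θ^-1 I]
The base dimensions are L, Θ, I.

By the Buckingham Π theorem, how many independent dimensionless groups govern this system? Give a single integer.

3

Exponent matrix [L,Θ,I] × [X1,X2,X3,X4,X5]:
  L: [-2 -1 -2 -2  0]
  Θ: [ 1  0  1  1 -1]
  I: [ 1  1  1  1  1]
RREF → pivots at {X1,X2} ⇒ r = 2
Π count = n − r = 5 − 2 = 3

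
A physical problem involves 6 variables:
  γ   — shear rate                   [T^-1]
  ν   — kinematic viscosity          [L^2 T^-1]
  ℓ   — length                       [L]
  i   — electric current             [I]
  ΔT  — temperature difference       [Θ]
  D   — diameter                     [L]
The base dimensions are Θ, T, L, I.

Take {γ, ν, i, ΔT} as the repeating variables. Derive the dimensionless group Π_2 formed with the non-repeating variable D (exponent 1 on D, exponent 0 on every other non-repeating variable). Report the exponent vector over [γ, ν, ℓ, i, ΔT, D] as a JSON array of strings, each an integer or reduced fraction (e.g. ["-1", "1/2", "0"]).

Write exponents as rows Θ,T,L,I / cols γ,ν,ℓ,i,ΔT,D:
  Θ: [ 0  0  0  0  1  0]
  T: [-1 -1  0  0  0  0]
  L: [ 0  2  1  0  0  1]
  I: [ 0  0  0  1  0  0]
Echelon form has 4 nonzero rows (pivots: γ,ν,i,ΔT)
Pivot set = {γ,ν,i,ΔT}, free = {ℓ,D}
RREF:
  r0: [   1    0 -1/2    0    0 -1/2]
  r1: [   0    1  1/2    0    0  1/2]
  r2: [   0    0    0    1    0    0]
  r3: [   0    0    0    0    1    0]
Fix exponent of D at 1, ℓ at 0; solve each RREF row for its pivot's exponent:
  r0: exp(γ) + (-1/2)·1 = 0 ⇒ exp(γ) = 1/2
  r1: exp(ν) + (1/2)·1 = 0 ⇒ exp(ν) = -1/2
  r2: exp(i) + (0)·1 = 0 ⇒ exp(i) = 0
  r3: exp(ΔT) + (0)·1 = 0 ⇒ exp(ΔT) = 0
Π_2 = γ^(1/2) · ν^(-1/2) · D

["1/2", "-1/2", "0", "0", "0", "1"]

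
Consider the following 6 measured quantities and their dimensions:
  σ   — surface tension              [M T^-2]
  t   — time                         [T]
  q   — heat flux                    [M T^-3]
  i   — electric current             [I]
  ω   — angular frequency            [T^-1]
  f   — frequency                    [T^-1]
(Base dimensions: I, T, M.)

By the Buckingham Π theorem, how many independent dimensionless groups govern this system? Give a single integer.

Dimensional matrix (I×T×M by σ×t×q×i×ω×f):
  I: [ 0  0  0  1  0  0]
  T: [-2  1 -3  0 -1 -1]
  M: [ 1  0  1  0  0  0]
Echelon form has 3 nonzero rows (pivots: σ,t,i)
n=6, r=3 ⇒ 3 dimensionless groups

3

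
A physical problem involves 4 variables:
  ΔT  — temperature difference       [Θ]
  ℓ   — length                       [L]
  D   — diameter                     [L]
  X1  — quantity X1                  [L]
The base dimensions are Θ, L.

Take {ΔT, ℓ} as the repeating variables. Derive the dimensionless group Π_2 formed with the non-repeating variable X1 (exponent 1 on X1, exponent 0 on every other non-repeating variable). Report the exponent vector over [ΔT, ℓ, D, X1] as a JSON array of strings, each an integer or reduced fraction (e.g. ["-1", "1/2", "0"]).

Exponent matrix [Θ,L] × [ΔT,ℓ,D,X1]:
  Θ: [ 1  0  0  0]
  L: [ 0  1  1  1]
Row reduction gives pivot columns ΔT,ℓ; rank = 2
Repeat: ΔT,ℓ; free: D,X1
RREF:
  r0: [   1    0    0    0]
  r1: [   0    1    1    1]
Fix exponent of X1 at 1, D at 0; solve each RREF row for its pivot's exponent:
  r0: exp(ΔT) + (0)·1 = 0 ⇒ exp(ΔT) = 0
  r1: exp(ℓ) + (1)·1 = 0 ⇒ exp(ℓ) = -1
Π_2 = ℓ^-1 · X1

["0", "-1", "0", "1"]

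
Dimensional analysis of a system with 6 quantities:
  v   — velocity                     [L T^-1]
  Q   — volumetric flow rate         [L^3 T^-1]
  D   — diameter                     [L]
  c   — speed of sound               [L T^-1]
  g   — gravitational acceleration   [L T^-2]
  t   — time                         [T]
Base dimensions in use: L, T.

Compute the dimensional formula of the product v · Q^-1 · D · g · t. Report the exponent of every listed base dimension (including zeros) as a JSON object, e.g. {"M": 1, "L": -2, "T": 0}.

Write exponents as rows L,T / cols v,Q,D,c,g,t:
  L: [ 1  3  1  1  1  0]
  T: [-1 -1  0 -1 -2  1]
  [L]: (1)·1+(-1)·3+(1)·1+(1)·1+(1)·0 = 0
  [T]: (1)·-1+(-1)·-1+(1)·0+(1)·-2+(1)·1 = -1
⇒ T^-1

{"L": 0, "T": -1}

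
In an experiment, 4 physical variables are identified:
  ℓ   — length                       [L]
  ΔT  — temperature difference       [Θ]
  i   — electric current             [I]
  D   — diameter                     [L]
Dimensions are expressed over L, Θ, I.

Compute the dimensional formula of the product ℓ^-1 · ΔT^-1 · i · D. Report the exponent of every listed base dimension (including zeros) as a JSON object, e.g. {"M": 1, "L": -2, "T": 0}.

{"L": 0, "Θ": -1, "I": 1}

Exponent matrix [L,Θ,I] × [ℓ,ΔT,i,D]:
  L: [ 1  0  0  1]
  Θ: [ 0  1  0  0]
  I: [ 0  0  1  0]
  [L]: (-1)·1+(-1)·0+(1)·0+(1)·1 = 0
  [Θ]: (-1)·0+(-1)·1+(1)·0+(1)·0 = -1
  [I]: (-1)·0+(-1)·0+(1)·1+(1)·0 = 1
⇒ Θ^-1 I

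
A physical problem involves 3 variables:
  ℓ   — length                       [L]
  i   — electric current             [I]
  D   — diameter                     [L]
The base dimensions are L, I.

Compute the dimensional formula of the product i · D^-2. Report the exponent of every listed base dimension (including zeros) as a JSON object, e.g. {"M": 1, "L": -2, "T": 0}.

Write exponents as rows L,I / cols ℓ,i,D:
  L: [ 1  0  1]
  I: [ 0  1  0]
  [L]: (1)·0+(-2)·1 = -2
  [I]: (1)·1+(-2)·0 = 1
⇒ L^-2 I

{"L": -2, "I": 1}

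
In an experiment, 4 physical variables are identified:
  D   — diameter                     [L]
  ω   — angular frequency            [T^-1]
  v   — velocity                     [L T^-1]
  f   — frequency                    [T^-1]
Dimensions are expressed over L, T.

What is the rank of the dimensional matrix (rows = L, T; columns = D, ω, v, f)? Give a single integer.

Exponent matrix [L,T] × [D,ω,v,f]:
  L: [ 1  0  1  0]
  T: [ 0 -1 -1 -1]
Echelon form has 2 nonzero rows (pivots: D,ω)

2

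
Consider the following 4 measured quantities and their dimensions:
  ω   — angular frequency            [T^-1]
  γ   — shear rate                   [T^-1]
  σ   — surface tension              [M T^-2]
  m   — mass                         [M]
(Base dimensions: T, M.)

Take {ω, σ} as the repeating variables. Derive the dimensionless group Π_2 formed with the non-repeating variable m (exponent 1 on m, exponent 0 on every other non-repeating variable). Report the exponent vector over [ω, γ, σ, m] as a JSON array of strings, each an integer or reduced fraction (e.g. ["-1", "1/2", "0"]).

["2", "0", "-1", "1"]

Write exponents as rows T,M / cols ω,γ,σ,m:
  T: [-1 -1 -2  0]
  M: [ 0  0  1  1]
RREF → pivots at {ω,σ} ⇒ r = 2
Pivot set = {ω,σ}, free = {γ,m}
RREF:
  r0: [   1    1    0   -2]
  r1: [   0    0    1    1]
Fix exponent of m at 1, γ at 0; solve each RREF row for its pivot's exponent:
  r0: exp(ω) + (-2)·1 = 0 ⇒ exp(ω) = 2
  r1: exp(σ) + (1)·1 = 0 ⇒ exp(σ) = -1
Π_2 = ω^2 · σ^-1 · m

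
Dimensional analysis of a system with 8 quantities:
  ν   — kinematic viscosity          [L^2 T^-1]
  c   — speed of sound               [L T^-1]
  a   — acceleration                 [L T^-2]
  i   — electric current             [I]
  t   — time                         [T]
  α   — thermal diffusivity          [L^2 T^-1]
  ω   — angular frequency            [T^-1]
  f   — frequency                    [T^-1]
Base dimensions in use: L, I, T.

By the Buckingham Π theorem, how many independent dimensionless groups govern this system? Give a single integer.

Dimensional matrix (L×I×T by ν×c×a×i×t×α×ω×f):
  L: [ 2  1  1  0  0  2  0  0]
  I: [ 0  0  0  1  0  0  0  0]
  T: [-1 -1 -2  0  1 -1 -1 -1]
Echelon form has 3 nonzero rows (pivots: ν,c,i)
n=8, r=3 ⇒ 5 dimensionless groups

5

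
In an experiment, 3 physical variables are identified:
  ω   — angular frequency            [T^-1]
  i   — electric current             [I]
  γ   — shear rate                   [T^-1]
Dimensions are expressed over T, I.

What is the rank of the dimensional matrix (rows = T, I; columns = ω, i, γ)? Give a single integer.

Dimensional matrix (T×I by ω×i×γ):
  T: [-1  0 -1]
  I: [ 0  1  0]
RREF → pivots at {ω,i} ⇒ r = 2

2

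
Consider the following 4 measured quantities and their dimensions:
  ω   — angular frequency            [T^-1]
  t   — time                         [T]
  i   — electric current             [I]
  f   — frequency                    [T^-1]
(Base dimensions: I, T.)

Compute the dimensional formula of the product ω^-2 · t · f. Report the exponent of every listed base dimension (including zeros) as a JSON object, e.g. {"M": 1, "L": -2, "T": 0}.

Write exponents as rows I,T / cols ω,t,i,f:
  I: [ 0  0  1  0]
  T: [-1  1  0 -1]
  [I]: (-2)·0+(1)·0+(1)·0 = 0
  [T]: (-2)·-1+(1)·1+(1)·-1 = 2
⇒ T^2

{"I": 0, "T": 2}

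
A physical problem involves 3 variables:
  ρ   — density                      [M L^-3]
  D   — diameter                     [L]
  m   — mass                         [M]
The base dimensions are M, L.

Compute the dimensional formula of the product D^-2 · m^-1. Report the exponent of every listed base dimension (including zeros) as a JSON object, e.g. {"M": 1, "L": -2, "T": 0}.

{"M": -1, "L": -2}

Write exponents as rows M,L / cols ρ,D,m:
  M: [ 1  0  1]
  L: [-3  1  0]
  [M]: (-2)·0+(-1)·1 = -1
  [L]: (-2)·1+(-1)·0 = -2
⇒ M^-1 L^-2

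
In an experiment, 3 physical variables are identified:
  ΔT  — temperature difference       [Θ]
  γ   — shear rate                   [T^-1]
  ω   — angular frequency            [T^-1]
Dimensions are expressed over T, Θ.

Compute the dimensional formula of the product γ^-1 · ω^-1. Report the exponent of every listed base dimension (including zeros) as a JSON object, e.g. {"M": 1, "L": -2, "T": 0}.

{"T": 2, "Θ": 0}

Write exponents as rows T,Θ / cols ΔT,γ,ω:
  T: [ 0 -1 -1]
  Θ: [ 1  0  0]
  [T]: (-1)·-1+(-1)·-1 = 2
  [Θ]: (-1)·0+(-1)·0 = 0
⇒ T^2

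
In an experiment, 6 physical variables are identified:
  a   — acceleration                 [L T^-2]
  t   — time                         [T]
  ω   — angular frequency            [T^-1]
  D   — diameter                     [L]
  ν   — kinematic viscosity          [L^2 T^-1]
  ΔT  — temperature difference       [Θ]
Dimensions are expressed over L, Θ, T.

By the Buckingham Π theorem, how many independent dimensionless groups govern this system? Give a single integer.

Write exponents as rows L,Θ,T / cols a,t,ω,D,ν,ΔT:
  L: [ 1  0  0  1  2  0]
  Θ: [ 0  0  0  0  0  1]
  T: [-2  1 -1  0 -1  0]
Echelon form has 3 nonzero rows (pivots: a,t,ΔT)
n=6, r=3 ⇒ 3 dimensionless groups

3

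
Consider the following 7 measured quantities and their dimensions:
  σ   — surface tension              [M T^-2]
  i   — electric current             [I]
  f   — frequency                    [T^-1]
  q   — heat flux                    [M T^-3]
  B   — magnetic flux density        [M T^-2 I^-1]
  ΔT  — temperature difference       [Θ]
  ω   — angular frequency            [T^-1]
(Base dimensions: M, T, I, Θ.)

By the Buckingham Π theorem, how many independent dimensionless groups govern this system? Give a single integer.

Dimensional matrix (M×T×I×Θ by σ×i×f×q×B×ΔT×ω):
  M: [ 1  0  0  1  1  0  0]
  T: [-2  0 -1 -3 -2  0 -1]
  I: [ 0  1  0  0 -1  0  0]
  Θ: [ 0  0  0  0  0  1  0]
Row reduction gives pivot columns σ,i,f,ΔT; rank = 4
n=7, r=4 ⇒ 3 dimensionless groups

3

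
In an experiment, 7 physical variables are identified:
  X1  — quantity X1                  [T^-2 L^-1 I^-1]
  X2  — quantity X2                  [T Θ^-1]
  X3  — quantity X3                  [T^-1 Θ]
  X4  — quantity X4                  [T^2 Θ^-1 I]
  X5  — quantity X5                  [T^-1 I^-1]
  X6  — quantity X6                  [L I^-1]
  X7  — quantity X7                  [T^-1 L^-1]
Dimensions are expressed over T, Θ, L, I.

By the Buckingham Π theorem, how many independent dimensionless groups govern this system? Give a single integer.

Exponent matrix [T,Θ,L,I] × [X1,X2,X3,X4,X5,X6,X7]:
  T: [-2  1 -1  2 -1  0 -1]
  Θ: [ 0 -1  1 -1  0  0  0]
  L: [-1  0  0  0  0  1 -1]
  I: [-1  0  0  1 -1 -1  0]
Row reduction gives pivot columns X1,X2,X4; rank = 3
7 vars − rank 3 = 4 Π groups

4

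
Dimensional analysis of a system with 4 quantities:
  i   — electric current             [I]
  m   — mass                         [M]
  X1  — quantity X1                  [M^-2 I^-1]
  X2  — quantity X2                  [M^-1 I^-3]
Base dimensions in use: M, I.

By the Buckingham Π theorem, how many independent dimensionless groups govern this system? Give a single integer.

2

Write exponents as rows M,I / cols i,m,X1,X2:
  M: [ 0  1 -2 -1]
  I: [ 1  0 -1 -3]
Row reduction gives pivot columns i,m; rank = 2
4 vars − rank 2 = 2 Π groups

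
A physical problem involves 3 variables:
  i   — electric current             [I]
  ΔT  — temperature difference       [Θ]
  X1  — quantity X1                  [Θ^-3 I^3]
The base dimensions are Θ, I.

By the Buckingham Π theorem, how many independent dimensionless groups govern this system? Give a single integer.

1

Exponent matrix [Θ,I] × [i,ΔT,X1]:
  Θ: [ 0  1 -3]
  I: [ 1  0  3]
RREF → pivots at {i,ΔT} ⇒ r = 2
n=3, r=2 ⇒ 1 dimensionless group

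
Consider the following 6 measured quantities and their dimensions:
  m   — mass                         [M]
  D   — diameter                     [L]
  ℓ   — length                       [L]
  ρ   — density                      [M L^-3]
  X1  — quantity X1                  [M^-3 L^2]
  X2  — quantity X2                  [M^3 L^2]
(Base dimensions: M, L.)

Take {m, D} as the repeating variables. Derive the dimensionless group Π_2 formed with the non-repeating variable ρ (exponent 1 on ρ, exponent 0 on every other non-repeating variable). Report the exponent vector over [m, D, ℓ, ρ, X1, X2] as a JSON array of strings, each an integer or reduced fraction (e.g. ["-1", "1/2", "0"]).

["-1", "3", "0", "1", "0", "0"]

Dimensional matrix (M×L by m×D×ℓ×ρ×X1×X2):
  M: [ 1  0  0  1 -3  3]
  L: [ 0  1  1 -3  2  2]
Echelon form has 2 nonzero rows (pivots: m,D)
Pivot set = {m,D}, free = {ℓ,ρ,X1,X2}
RREF:
  r0: [   1    0    0    1   -3    3]
  r1: [   0    1    1   -3    2    2]
Fix exponent of ρ at 1, ℓ at 0, X1 at 0, X2 at 0; solve each RREF row for its pivot's exponent:
  r0: exp(m) + (1)·1 = 0 ⇒ exp(m) = -1
  r1: exp(D) + (-3)·1 = 0 ⇒ exp(D) = 3
Π_2 = m^-1 · D^3 · ρ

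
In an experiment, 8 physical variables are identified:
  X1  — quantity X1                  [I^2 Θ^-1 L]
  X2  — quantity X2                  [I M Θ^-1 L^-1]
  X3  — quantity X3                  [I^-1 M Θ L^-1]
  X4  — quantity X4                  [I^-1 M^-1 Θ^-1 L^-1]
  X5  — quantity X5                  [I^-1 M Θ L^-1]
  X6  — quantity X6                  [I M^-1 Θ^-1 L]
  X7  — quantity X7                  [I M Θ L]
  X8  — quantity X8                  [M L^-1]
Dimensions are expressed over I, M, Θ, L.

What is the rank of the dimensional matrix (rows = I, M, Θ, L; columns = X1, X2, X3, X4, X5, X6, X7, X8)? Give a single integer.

Write exponents as rows I,M,Θ,L / cols X1,X2,X3,X4,X5,X6,X7,X8:
  I: [ 2  1 -1 -1 -1  1  1  0]
  M: [ 0  1  1 -1  1 -1  1  1]
  Θ: [-1 -1  1 -1  1 -1  1  0]
  L: [ 1 -1 -1 -1 -1  1  1 -1]
RREF → pivots at {X1,X2,X3} ⇒ r = 3

3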